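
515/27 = 515/27 = 19.07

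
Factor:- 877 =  - 877^1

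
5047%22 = 9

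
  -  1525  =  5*(-305) 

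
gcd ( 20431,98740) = 1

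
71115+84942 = 156057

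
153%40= 33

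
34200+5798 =39998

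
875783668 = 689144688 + 186638980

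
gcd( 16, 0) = 16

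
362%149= 64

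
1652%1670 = 1652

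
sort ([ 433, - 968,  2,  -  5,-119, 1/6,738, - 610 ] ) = [ - 968, - 610,- 119, - 5,1/6,  2, 433,738 ] 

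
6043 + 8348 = 14391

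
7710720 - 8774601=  - 1063881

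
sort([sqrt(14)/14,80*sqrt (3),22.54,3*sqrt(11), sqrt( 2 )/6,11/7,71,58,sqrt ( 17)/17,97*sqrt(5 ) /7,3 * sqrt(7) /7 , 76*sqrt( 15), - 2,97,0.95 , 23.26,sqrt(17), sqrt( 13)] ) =[-2,sqrt(2)/6, sqrt(17) /17, sqrt( 14) /14,0.95,3*sqrt(7 )/7,11/7,sqrt( 13 ), sqrt ( 17),3*sqrt( 11),22.54,23.26,97*sqrt( 5 )/7, 58,71,97, 80*sqrt(3 ),76*sqrt(15) ]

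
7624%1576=1320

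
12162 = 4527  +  7635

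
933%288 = 69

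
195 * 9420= 1836900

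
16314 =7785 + 8529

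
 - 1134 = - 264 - 870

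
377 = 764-387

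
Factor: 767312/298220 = 476/185 = 2^2*5^( - 1)*7^1*17^1 * 37^( - 1) 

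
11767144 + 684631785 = 696398929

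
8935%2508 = 1411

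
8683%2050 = 483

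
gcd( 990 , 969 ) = 3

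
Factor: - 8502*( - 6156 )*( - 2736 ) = - 2^7 * 3^7*13^1 *19^2*109^1  =  - 143197621632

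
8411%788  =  531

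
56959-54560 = 2399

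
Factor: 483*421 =203343 = 3^1 * 7^1 * 23^1*421^1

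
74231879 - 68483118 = 5748761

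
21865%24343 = 21865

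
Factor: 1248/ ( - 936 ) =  -4/3 = - 2^2*3^( - 1) 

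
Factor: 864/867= 288/289 = 2^5*3^2 *17^ (- 2)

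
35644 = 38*938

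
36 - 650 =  - 614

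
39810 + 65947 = 105757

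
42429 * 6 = 254574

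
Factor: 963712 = 2^7*7529^1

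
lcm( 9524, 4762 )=9524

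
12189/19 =641 + 10/19 = 641.53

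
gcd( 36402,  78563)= 1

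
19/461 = 19/461 = 0.04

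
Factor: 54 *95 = 2^1 * 3^3*5^1*19^1 = 5130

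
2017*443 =893531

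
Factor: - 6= - 2^1 * 3^1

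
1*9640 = 9640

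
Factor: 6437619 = 3^2*331^1*2161^1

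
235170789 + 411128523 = 646299312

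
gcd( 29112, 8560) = 8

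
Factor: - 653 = - 653^1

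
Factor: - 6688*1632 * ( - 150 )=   2^11 * 3^2*5^2*11^1*17^1*19^1=1637222400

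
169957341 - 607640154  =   - 437682813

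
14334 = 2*7167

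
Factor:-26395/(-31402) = 2^( - 1 )*5^1*7^( -1 )*2243^( - 1 ) * 5279^1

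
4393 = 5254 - 861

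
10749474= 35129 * 306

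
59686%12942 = 7918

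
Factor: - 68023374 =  - 2^1*3^1*23^1*199^1*2477^1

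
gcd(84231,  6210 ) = 9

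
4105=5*821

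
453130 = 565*802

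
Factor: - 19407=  - 3^1*6469^1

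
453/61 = 7 + 26/61  =  7.43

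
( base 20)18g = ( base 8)1100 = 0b1001000000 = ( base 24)100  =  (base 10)576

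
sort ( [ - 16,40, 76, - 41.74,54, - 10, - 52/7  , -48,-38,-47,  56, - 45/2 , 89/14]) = [ - 48 ,- 47, - 41.74,  -  38, - 45/2,- 16, - 10, - 52/7,89/14, 40,54 , 56,76 ]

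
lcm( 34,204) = 204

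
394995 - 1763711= - 1368716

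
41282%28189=13093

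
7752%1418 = 662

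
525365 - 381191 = 144174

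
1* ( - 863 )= - 863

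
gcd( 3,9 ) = 3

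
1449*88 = 127512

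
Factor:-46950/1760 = - 2^(-4)*3^1 * 5^1 *11^(-1)*313^1=-4695/176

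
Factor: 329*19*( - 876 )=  - 2^2 * 3^1*7^1*19^1*47^1*73^1 = - 5475876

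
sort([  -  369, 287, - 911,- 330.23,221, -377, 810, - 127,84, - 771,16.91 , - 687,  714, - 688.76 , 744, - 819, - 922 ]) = [- 922, - 911, - 819,  -  771, - 688.76, - 687,  -  377, - 369, - 330.23,-127,16.91, 84 , 221,287, 714,744, 810]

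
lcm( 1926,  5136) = 15408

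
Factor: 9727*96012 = 933908724=2^2*3^3*7^1*71^1*127^1 * 137^1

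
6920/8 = 865=865.00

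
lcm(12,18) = 36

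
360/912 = 15/38 = 0.39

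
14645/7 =2092 + 1/7= 2092.14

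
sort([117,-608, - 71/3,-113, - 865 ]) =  [ -865, - 608, - 113,  -  71/3,117]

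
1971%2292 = 1971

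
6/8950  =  3/4475 =0.00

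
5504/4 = 1376= 1376.00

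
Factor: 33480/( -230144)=  -  2^( -5) * 3^3*5^1*29^(  -  1 ) = - 135/928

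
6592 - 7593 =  - 1001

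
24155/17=1420 + 15/17 = 1420.88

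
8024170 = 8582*935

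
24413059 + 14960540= 39373599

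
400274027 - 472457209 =-72183182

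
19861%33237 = 19861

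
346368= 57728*6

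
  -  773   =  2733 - 3506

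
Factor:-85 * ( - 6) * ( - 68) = -34680  =  - 2^3*3^1*5^1 * 17^2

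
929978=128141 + 801837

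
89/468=89/468= 0.19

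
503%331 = 172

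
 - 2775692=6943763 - 9719455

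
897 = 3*299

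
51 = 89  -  38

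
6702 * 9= 60318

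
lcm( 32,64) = 64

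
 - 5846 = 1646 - 7492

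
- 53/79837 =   -  53/79837 = - 0.00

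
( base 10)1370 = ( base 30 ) 1FK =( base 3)1212202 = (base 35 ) 145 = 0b10101011010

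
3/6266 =3/6266= 0.00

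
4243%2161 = 2082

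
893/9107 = 893/9107=0.10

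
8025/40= 1605/8 = 200.62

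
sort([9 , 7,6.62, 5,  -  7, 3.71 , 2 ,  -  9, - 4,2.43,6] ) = [ - 9,-7 , - 4, 2, 2.43, 3.71,5 , 6,6.62, 7, 9 ] 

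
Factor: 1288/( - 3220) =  - 2/5 = -  2^1*5^(-1)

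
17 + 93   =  110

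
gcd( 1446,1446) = 1446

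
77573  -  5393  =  72180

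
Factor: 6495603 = 3^1*2165201^1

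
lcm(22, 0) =0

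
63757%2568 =2125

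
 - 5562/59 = - 95+43/59 = -94.27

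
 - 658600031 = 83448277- 742048308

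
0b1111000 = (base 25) 4k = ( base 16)78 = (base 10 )120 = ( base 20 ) 60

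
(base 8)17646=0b1111110100110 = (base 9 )12102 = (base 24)E1E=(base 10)8102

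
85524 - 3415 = 82109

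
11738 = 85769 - 74031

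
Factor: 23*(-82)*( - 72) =135792 = 2^4 * 3^2*23^1*41^1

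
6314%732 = 458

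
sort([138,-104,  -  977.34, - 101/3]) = [ - 977.34, - 104,-101/3,138]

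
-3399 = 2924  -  6323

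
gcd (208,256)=16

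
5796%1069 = 451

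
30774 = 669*46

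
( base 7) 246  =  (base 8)204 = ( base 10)132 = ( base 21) 66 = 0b10000100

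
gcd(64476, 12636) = 324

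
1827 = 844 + 983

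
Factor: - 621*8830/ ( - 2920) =548343/292 = 2^( - 2)*3^3 * 23^1*73^(  -  1)*883^1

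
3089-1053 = 2036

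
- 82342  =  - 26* 3167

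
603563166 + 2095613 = 605658779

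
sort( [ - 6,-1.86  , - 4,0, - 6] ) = [ - 6, - 6 , - 4, - 1.86,0 ] 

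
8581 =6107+2474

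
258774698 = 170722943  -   - 88051755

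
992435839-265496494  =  726939345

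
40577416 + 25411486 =65988902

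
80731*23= 1856813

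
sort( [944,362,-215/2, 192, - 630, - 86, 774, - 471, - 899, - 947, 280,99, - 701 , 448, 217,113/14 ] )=[ - 947, - 899, - 701 ,-630, - 471, - 215/2,-86,113/14, 99,192, 217,280, 362 , 448, 774, 944] 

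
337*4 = 1348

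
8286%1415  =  1211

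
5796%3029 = 2767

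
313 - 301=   12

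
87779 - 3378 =84401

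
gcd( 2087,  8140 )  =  1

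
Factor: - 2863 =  - 7^1*409^1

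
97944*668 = 65426592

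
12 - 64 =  - 52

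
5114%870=764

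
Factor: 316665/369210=681/794=2^ (-1 )*3^1*227^1*397^ ( - 1)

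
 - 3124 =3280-6404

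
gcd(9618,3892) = 14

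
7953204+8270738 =16223942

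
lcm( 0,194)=0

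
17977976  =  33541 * 536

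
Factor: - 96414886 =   -  2^1*48207443^1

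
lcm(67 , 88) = 5896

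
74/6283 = 74/6283 = 0.01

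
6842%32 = 26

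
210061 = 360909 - 150848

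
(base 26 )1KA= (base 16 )4b6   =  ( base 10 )1206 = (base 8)2266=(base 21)2F9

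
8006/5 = 1601 + 1/5 = 1601.20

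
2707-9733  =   - 7026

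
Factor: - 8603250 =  - 2^1*3^1*5^3*11471^1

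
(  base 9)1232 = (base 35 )QA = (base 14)49A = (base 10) 920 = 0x398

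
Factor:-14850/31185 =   -  10/21   =  - 2^1*3^(-1 )*5^1 *7^( - 1 ) 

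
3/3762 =1/1254  =  0.00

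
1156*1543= 1783708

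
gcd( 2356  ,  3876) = 76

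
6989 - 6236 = 753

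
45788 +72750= 118538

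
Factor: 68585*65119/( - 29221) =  - 5^1 * 11^1*29^1*43^1*29221^( - 1 )*65119^1= - 4466186615/29221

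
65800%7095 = 1945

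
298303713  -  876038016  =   - 577734303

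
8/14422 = 4/7211 = 0.00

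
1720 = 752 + 968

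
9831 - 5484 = 4347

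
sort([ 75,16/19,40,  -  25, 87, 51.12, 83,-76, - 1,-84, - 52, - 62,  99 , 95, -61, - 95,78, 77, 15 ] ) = [ - 95, - 84, -76, - 62 , - 61, - 52, - 25,-1,16/19,15, 40,51.12, 75,77, 78, 83, 87 , 95,99 ] 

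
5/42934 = 5/42934 = 0.00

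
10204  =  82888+- 72684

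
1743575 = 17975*97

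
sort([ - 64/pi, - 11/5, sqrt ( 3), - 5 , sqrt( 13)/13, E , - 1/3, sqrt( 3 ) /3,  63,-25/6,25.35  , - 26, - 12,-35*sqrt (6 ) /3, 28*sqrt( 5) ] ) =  [-35*sqrt(6)/3, - 26, - 64/pi, - 12, - 5,-25/6, - 11/5, - 1/3, sqrt(13) /13, sqrt( 3) /3 , sqrt( 3), E, 25.35, 28 * sqrt( 5 ),63 ]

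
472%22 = 10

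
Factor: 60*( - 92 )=-5520 = - 2^4*3^1*5^1*23^1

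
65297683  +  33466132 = 98763815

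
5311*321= 1704831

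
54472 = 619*88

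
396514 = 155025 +241489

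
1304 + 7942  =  9246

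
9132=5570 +3562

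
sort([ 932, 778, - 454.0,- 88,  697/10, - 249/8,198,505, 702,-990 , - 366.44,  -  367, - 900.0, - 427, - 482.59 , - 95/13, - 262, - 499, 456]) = [ - 990,-900.0, - 499, - 482.59 ,-454.0, - 427, - 367, - 366.44, - 262,- 88, - 249/8,- 95/13, 697/10,198,  456, 505, 702, 778 , 932]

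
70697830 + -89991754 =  - 19293924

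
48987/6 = 16329/2= 8164.50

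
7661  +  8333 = 15994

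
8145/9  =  905 = 905.00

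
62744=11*5704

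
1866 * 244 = 455304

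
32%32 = 0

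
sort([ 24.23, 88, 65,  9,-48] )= [ - 48 , 9, 24.23, 65, 88 ]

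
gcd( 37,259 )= 37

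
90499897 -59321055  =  31178842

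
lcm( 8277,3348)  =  297972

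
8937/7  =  1276 + 5/7= 1276.71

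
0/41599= 0 = 0.00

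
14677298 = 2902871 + 11774427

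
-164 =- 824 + 660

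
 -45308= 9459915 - 9505223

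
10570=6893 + 3677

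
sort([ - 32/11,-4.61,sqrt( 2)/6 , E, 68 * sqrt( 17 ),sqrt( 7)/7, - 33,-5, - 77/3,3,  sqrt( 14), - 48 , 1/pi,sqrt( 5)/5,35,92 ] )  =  [ - 48, - 33,- 77/3, - 5, - 4.61, - 32/11,sqrt (2 )/6,  1/pi,sqrt( 7)/7,sqrt( 5 )/5 , E,3, sqrt( 14),35,92, 68*sqrt( 17 )]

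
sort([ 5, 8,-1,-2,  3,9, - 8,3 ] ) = [-8, - 2, - 1,3,  3,5,8,9 ] 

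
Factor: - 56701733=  - 11^1*5154703^1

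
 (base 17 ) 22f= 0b1001110011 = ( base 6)2523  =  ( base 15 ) 2bc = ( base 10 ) 627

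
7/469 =1/67 = 0.01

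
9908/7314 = 4954/3657 = 1.35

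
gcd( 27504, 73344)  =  9168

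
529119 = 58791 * 9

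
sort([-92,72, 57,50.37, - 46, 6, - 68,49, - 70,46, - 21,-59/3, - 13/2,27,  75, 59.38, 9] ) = [ -92, - 70, - 68, - 46, - 21, -59/3 , - 13/2 , 6,  9,27, 46, 49, 50.37,57 , 59.38,  72,  75]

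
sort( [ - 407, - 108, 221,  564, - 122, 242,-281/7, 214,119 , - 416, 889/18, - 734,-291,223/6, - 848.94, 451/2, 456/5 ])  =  [ -848.94, - 734, - 416, - 407, - 291, - 122, - 108, - 281/7, 223/6,889/18, 456/5, 119, 214,221, 451/2, 242, 564]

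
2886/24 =120+1/4= 120.25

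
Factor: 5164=2^2*1291^1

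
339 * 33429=11332431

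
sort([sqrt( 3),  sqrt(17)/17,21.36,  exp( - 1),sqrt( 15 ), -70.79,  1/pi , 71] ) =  [-70.79,sqrt (17)/17,1/pi, exp( - 1),sqrt(3), sqrt(15 ), 21.36,71 ] 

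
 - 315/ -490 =9/14= 0.64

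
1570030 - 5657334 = -4087304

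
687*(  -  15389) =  - 10572243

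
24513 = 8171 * 3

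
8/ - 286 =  - 1 + 139/143 = - 0.03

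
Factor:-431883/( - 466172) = 2^( - 2)*3^2*7^(  -  1)* 47^1* 1021^1*16649^( - 1 )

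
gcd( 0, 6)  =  6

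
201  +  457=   658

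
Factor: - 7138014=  - 2^1*3^1*13^1*91513^1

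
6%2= 0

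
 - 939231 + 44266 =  - 894965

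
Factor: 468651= 3^1*156217^1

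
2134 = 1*2134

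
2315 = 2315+0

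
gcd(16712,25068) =8356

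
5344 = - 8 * ( - 668 )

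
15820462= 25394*623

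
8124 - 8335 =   -  211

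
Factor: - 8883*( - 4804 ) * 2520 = 107538308640 = 2^5*3^5*5^1*7^2*47^1*1201^1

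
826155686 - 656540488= 169615198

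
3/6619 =3/6619 = 0.00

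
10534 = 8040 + 2494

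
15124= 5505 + 9619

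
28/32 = 7/8 = 0.88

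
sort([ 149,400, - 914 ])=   [ - 914,149,400]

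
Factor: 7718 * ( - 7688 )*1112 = - 65981614208 = - 2^7*17^1* 31^2*139^1*227^1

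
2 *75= 150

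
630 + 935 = 1565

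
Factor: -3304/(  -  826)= 2^2 = 4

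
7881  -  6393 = 1488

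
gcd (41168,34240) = 16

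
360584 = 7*51512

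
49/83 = 49/83 = 0.59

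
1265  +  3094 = 4359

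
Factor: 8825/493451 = 5^2*7^( - 1 )*157^(-1) * 353^1 * 449^ ( -1)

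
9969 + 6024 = 15993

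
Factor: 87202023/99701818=2^(-1)*3^1*1993^ ( - 1) *25013^( - 1)*29067341^1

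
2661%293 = 24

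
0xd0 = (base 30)6S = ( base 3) 21201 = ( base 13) 130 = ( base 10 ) 208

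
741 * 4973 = 3684993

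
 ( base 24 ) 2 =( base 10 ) 2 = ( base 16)2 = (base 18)2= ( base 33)2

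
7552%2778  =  1996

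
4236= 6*706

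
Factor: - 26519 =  - 23^1*1153^1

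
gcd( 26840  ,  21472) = 5368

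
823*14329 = 11792767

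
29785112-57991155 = - 28206043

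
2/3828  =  1/1914= 0.00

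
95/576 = 95/576 = 0.16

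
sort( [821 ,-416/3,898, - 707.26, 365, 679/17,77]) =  [-707.26, - 416/3,679/17, 77, 365,  821, 898 ]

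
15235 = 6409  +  8826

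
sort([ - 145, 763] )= [-145,763]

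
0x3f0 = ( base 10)1008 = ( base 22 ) 21I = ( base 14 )520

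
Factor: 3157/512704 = 2^(-6 ) * 7^1  *11^1 *41^1 *8011^( - 1 ) 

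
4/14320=1/3580= 0.00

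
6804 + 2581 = 9385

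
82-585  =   - 503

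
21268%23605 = 21268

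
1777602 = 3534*503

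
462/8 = 57 + 3/4   =  57.75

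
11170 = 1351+9819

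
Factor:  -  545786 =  - 2^1*31^1*8803^1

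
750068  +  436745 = 1186813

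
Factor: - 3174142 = - 2^1*1237^1*1283^1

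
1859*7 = 13013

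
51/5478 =17/1826 = 0.01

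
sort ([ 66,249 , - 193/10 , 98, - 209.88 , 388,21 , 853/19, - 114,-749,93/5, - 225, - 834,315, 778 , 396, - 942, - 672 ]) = [ - 942 ,  -  834 ,-749, -672,  -  225  , - 209.88, - 114, - 193/10,  93/5,21,  853/19,66, 98,249, 315,388, 396,778]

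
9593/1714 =5 + 1023/1714 = 5.60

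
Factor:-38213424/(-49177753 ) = 2^4 * 3^3 * 17^ (-1)*53^1*1217^( - 1)* 1669^1 * 2377^(-1)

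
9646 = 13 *742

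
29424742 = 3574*8233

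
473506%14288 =2002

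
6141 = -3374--9515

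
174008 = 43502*4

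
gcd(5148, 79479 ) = 9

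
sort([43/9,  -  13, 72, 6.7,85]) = [ - 13 , 43/9, 6.7, 72, 85]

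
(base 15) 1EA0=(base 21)f2i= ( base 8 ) 15023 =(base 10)6675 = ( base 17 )161b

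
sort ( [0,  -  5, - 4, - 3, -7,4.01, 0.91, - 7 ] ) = [ - 7,- 7, - 5, - 4, - 3, 0, 0.91, 4.01]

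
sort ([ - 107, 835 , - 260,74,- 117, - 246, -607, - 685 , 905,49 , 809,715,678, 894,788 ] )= [ - 685, - 607,-260, - 246,  -  117, - 107, 49, 74, 678,715,788,809, 835, 894,905 ] 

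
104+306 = 410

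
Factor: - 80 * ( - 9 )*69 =2^4*3^3*5^1 * 23^1  =  49680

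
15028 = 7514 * 2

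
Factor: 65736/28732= 2^1*3^2 *83^1*653^(-1) = 1494/653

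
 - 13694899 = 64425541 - 78120440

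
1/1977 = 1/1977 = 0.00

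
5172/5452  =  1293/1363 = 0.95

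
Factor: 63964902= 2^1*3^1*1109^1*9613^1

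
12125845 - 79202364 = -67076519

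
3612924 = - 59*( - 61236 )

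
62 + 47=109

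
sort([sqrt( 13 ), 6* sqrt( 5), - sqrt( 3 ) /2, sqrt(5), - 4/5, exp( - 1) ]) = [ - sqrt(3)/2, - 4/5 , exp( - 1),sqrt( 5 ),sqrt( 13),6*sqrt( 5)]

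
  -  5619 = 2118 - 7737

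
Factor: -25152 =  - 2^6 * 3^1*131^1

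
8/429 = 8/429 = 0.02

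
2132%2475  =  2132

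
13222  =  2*6611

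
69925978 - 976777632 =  - 906851654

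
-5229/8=  -  654+ 3/8   =  - 653.62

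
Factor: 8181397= 7^1* 1168771^1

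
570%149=123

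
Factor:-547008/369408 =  - 2^(  -  2 )* 7^1*11^1*13^( - 1) = - 77/52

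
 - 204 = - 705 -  - 501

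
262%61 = 18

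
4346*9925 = 43134050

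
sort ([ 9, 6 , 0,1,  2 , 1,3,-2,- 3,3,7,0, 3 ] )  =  [ - 3,- 2, 0 , 0, 1,1, 2,3,3,3,6,7 , 9]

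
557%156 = 89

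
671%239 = 193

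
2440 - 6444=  - 4004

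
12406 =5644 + 6762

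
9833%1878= 443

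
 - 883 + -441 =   -  1324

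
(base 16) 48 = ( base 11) 66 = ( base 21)39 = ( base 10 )72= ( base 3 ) 2200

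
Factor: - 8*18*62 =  -8928 =- 2^5 * 3^2*31^1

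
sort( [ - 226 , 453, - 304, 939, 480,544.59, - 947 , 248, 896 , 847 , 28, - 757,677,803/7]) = [ - 947, - 757,-304, - 226,28, 803/7, 248, 453, 480, 544.59, 677, 847, 896, 939 ] 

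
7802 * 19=148238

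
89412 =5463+83949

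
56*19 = 1064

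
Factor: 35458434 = 2^1*3^2*11^1*179083^1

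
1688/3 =1688/3 = 562.67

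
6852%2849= 1154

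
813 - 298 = 515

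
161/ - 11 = -161/11 = - 14.64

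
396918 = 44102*9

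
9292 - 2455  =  6837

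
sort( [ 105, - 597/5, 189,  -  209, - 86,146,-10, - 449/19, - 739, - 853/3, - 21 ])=[ - 739, - 853/3, - 209,- 597/5, - 86, - 449/19, - 21, - 10,  105, 146,189]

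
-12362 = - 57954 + 45592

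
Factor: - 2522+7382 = 2^2*3^5* 5^1 = 4860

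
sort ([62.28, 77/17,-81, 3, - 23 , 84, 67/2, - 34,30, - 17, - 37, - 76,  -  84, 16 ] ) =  [ - 84, - 81, - 76,-37,  -  34, - 23,  -  17,3, 77/17, 16, 30, 67/2 , 62.28, 84 ] 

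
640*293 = 187520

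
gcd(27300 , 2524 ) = 4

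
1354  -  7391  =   - 6037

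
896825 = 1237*725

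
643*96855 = 62277765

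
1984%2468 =1984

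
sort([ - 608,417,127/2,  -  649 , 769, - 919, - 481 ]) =[ - 919,-649 , - 608, - 481, 127/2,417 , 769]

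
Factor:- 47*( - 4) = 188 = 2^2 * 47^1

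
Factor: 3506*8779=2^1*1753^1*8779^1 = 30779174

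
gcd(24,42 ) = 6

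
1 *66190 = 66190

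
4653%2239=175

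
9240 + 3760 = 13000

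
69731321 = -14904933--84636254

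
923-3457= - 2534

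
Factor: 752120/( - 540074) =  -376060/270037 =- 2^2*5^1*18803^1*270037^( - 1) 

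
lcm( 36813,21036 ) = 147252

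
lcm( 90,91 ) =8190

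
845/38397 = 845/38397=0.02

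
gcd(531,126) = 9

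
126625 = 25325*5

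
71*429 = 30459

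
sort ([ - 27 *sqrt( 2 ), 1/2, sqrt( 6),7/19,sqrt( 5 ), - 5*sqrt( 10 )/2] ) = [ - 27*sqrt(2), - 5*sqrt(10)/2, 7/19, 1/2, sqrt(5), sqrt( 6)]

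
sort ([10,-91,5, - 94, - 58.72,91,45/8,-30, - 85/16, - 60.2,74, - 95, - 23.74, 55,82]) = [ -95, - 94, - 91, -60.2,-58.72 , - 30,-23.74, - 85/16, 5, 45/8,10, 55,74, 82, 91 ] 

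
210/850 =21/85 = 0.25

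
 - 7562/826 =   -  3781/413 = - 9.15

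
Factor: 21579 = 3^1*7193^1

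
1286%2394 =1286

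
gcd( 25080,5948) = 4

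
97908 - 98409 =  - 501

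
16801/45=16801/45 = 373.36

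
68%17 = 0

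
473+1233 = 1706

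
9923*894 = 8871162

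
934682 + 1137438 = 2072120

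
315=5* 63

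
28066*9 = 252594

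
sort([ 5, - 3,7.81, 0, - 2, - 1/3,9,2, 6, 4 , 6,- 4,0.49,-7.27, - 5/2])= [ -7.27, - 4, - 3, - 5/2, -2 , - 1/3  ,  0 , 0.49,2,4, 5,6,6,7.81,9]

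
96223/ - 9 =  - 10692 + 5/9 = -10691.44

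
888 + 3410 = 4298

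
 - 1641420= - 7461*220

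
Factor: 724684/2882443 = 2^2*23^1*89^( - 1)*139^( - 1)*233^(- 1)*7877^1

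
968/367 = 968/367 = 2.64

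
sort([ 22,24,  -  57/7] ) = [ - 57/7,22,24 ]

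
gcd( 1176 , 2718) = 6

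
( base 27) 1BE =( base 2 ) 10000010000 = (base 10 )1040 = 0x410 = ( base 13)620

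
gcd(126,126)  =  126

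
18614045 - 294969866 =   -  276355821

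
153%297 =153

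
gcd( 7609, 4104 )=1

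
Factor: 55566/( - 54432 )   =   - 49/48 = - 2^(- 4 )*3^(-1)*7^2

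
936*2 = 1872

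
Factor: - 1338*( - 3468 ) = 4640184 = 2^3* 3^2 * 17^2*223^1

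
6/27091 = 6/27091= 0.00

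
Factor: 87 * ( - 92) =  - 2^2*3^1*23^1*29^1 = - 8004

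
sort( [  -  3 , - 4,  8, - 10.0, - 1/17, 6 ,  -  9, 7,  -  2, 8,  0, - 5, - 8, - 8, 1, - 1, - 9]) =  [ - 10.0 , - 9, - 9, - 8, - 8, - 5 , - 4, - 3, - 2, - 1, - 1/17,0,  1, 6, 7, 8,8 ] 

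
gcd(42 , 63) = 21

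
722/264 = 361/132 = 2.73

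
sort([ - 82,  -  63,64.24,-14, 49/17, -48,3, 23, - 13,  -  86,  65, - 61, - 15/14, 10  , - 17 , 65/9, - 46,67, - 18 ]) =[ - 86, - 82, - 63, - 61, - 48, - 46, - 18, - 17,-14, - 13,- 15/14,49/17,3,65/9,  10,23, 64.24,65,67 ]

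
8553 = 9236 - 683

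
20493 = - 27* ( - 759) 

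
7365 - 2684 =4681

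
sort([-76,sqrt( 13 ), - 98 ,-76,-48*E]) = [ - 48*E,  -  98, - 76,-76 , sqrt (13)]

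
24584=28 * 878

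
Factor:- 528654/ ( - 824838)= 307^1 * 479^ ( - 1)  =  307/479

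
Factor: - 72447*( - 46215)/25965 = 74403069/577 = 3^1*13^1*19^1*31^1 * 41^1*79^1*577^(-1)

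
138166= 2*69083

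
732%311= 110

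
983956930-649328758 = 334628172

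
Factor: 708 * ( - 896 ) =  - 634368 = - 2^9*3^1*7^1*59^1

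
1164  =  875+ 289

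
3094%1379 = 336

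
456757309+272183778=728941087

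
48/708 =4/59 =0.07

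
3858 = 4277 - 419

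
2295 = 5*459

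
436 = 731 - 295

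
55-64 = -9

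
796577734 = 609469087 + 187108647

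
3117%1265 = 587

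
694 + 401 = 1095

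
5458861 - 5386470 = 72391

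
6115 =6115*1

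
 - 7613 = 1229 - 8842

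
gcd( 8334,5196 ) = 6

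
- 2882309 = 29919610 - 32801919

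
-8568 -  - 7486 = -1082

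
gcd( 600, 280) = 40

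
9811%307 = 294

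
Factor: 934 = 2^1*467^1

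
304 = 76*4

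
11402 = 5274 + 6128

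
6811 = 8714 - 1903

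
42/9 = 4 + 2/3=4.67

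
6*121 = 726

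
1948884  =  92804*21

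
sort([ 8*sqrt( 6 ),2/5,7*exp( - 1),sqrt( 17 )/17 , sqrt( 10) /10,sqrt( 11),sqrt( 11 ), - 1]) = [ - 1 , sqrt(17 )/17, sqrt( 10 ) /10, 2/5,  7*exp( - 1), sqrt(11 ),sqrt (11), 8*sqrt( 6 ) ] 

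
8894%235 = 199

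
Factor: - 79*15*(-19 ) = 3^1 * 5^1*19^1*79^1 =22515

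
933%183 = 18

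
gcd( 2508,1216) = 76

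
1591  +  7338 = 8929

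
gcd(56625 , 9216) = 3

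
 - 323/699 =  - 1 + 376/699 =- 0.46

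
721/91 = 7 + 12/13 = 7.92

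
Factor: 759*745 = 3^1*5^1*11^1*23^1*149^1 = 565455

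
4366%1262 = 580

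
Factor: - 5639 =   -  5639^1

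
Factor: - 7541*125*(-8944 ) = 2^4*5^3*13^1*43^1*7541^1 = 8430838000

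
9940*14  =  139160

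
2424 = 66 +2358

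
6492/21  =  2164/7 =309.14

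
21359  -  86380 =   -  65021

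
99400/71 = 1400 =1400.00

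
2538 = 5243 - 2705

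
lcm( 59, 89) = 5251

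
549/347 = 549/347 = 1.58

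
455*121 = 55055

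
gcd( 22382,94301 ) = 1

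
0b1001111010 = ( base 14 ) 334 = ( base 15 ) 2C4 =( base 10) 634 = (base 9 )774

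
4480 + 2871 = 7351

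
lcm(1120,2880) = 20160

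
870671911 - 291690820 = 578981091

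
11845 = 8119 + 3726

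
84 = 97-13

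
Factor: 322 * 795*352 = 2^6*3^1*5^1* 7^1*11^1*23^1 *53^1 =90108480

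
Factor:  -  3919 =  - 3919^1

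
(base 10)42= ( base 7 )60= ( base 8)52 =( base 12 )36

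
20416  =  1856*11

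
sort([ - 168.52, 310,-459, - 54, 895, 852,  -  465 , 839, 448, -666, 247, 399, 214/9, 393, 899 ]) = [ - 666, -465, - 459, - 168.52, - 54, 214/9,247, 310, 393 , 399, 448 , 839, 852, 895, 899]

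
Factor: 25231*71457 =3^1*23^1*1097^1* 23819^1 = 1802931567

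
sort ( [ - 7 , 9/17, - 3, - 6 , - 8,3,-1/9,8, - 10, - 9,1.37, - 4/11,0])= [ - 10  , - 9,- 8, - 7, - 6, - 3, - 4/11, - 1/9, 0, 9/17, 1.37, 3, 8 ]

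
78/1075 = 78/1075 = 0.07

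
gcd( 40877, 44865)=997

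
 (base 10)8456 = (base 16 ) 2108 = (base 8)20410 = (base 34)7AO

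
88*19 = 1672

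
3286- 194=3092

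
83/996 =1/12 =0.08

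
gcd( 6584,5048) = 8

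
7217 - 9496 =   -  2279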